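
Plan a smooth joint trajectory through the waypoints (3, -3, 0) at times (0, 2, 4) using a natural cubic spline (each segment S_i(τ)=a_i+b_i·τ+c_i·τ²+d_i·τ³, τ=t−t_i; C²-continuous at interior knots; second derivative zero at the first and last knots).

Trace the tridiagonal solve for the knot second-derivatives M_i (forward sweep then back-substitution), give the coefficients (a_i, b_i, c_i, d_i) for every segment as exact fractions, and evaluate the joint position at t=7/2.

Δ: Δ0=-3, Δ1=3/2
row 1: diag=8, rhs=27; c'=1/4, d'=27/8
back: M1=27/8
M: M0=0, M1=27/8, M2=0
seg 0: a=3, c=M0/2=0, d=(M1−M0)/(6·2)=9/32, b=Δ0−h0·(2M0+M1)/6=-33/8
seg 1: a=-3, c=M1/2=27/16, d=(M2−M1)/(6·2)=-9/32, b=Δ1−h1·(2M1+M2)/6=-3/4
t_q=7/2 → seg 1, τ=3/2; S=-3+-3/4·τ+27/16·τ²+-9/32·τ³=-327/256

  seg 0: a=3 b=-33/8 c=0 d=9/32
  seg 1: a=-3 b=-3/4 c=27/16 d=-9/32
S(7/2) = -327/256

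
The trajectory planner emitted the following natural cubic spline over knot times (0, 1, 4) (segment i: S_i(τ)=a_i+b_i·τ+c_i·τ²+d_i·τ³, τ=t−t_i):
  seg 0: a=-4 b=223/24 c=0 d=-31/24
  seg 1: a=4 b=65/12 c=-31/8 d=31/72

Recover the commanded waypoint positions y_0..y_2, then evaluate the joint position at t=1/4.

y_0=-4 y_1=4 y_2=-3
S(1/4) = -869/512

y_0 = S_0(0) = a_0 = -4
y_1 = S_1(0) = a_1 = 4
y_2 = S_1(3) = -3
t_q=1/4 is in segment 0 (τ=1/4); S_0(τ)=-869/512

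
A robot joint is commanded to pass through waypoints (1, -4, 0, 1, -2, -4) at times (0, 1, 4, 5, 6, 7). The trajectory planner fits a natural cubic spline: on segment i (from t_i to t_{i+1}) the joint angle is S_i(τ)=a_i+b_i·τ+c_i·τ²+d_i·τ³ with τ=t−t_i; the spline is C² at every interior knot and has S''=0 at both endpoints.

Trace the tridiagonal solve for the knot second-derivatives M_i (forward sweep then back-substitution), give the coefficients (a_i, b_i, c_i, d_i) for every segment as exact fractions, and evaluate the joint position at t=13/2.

  seg 0: a=1 b=-13991/2379 c=0 d=2096/2379
  seg 1: a=-4 b=-7703/2379 c=2096/793 d=-2663/7137
  seg 2: a=0 b=466/183 c=-567/793 d=-1978/2379
  seg 3: a=1 b=-3278/2379 c=-2545/793 d=3776/2379
  seg 4: a=-2 b=-7220/2379 c=1231/793 d=-1231/2379
S(13/2) = -20263/6344

Δ: Δ0=-5, Δ1=4/3, Δ2=1, Δ3=-3, Δ4=-2
row 1: diag=8, rhs=38; c'=3/8, d'=19/4
row 2: denom=8−3·3/8=55/8; d'=(-2−3·19/4)/(55/8)=-26/11
row 3: denom=4−1·8/55=212/55; d'=(-24−1·-26/11)/(212/55)=-595/106
row 4: denom=4−1·55/212=793/212; d'=(6−1·-595/106)/(793/212)=2462/793
back: M4=2462/793
back: M3=-595/106−55/212·2462/793=-5090/793
back: M2=-26/11−8/55·-5090/793=-1134/793
back: M1=19/4−3/8·-1134/793=4192/793
M: M0=0, M1=4192/793, M2=-1134/793, M3=-5090/793, M4=2462/793, M5=0
seg 0: a=1, c=M0/2=0, d=(M1−M0)/(6·1)=2096/2379, b=Δ0−h0·(2M0+M1)/6=-13991/2379
seg 1: a=-4, c=M1/2=2096/793, d=(M2−M1)/(6·3)=-2663/7137, b=Δ1−h1·(2M1+M2)/6=-7703/2379
seg 2: a=0, c=M2/2=-567/793, d=(M3−M2)/(6·1)=-1978/2379, b=Δ2−h2·(2M2+M3)/6=466/183
seg 3: a=1, c=M3/2=-2545/793, d=(M4−M3)/(6·1)=3776/2379, b=Δ3−h3·(2M3+M4)/6=-3278/2379
seg 4: a=-2, c=M4/2=1231/793, d=(M5−M4)/(6·1)=-1231/2379, b=Δ4−h4·(2M4+M5)/6=-7220/2379
t_q=13/2 → seg 4, τ=1/2; S=-2+-7220/2379·τ+1231/793·τ²+-1231/2379·τ³=-20263/6344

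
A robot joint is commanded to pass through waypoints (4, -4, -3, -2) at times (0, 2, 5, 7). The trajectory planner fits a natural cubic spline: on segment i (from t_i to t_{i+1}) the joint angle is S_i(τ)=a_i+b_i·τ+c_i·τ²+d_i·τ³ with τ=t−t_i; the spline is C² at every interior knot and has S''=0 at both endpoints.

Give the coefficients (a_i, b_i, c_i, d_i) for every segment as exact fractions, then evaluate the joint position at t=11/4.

Δ: Δ0=-4, Δ1=1/3, Δ2=1/2
row 1: diag=10, rhs=26; c'=3/10, d'=13/5
row 2: denom=10−3·3/10=91/10; d'=(1−3·13/5)/(91/10)=-68/91
back: M2=-68/91
back: M1=13/5−3/10·-68/91=257/91
M: M0=0, M1=257/91, M2=-68/91, M3=0
seg 0: a=4, c=M0/2=0, d=(M1−M0)/(6·2)=257/1092, b=Δ0−h0·(2M0+M1)/6=-1349/273
seg 1: a=-4, c=M1/2=257/182, d=(M2−M1)/(6·3)=-25/126, b=Δ1−h1·(2M1+M2)/6=-578/273
seg 2: a=-3, c=M2/2=-34/91, d=(M3−M2)/(6·2)=17/273, b=Δ2−h2·(2M2+M3)/6=545/546
t_q=11/4 → seg 1, τ=3/4; S=-4+-578/273·τ+257/182·τ²+-25/126·τ³=-56811/11648

  seg 0: a=4 b=-1349/273 c=0 d=257/1092
  seg 1: a=-4 b=-578/273 c=257/182 d=-25/126
  seg 2: a=-3 b=545/546 c=-34/91 d=17/273
S(11/4) = -56811/11648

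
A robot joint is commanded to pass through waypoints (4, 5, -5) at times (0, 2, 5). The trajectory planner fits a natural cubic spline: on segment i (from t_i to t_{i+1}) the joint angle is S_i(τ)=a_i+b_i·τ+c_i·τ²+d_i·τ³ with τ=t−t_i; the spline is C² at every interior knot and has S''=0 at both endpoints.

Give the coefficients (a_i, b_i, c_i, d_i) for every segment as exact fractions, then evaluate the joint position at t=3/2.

  seg 0: a=4 b=19/15 c=0 d=-23/120
  seg 1: a=5 b=-31/30 c=-23/20 d=23/180
S(3/2) = 1681/320

Δ: Δ0=1/2, Δ1=-10/3
row 1: diag=10, rhs=-23; c'=3/10, d'=-23/10
back: M1=-23/10
M: M0=0, M1=-23/10, M2=0
seg 0: a=4, c=M0/2=0, d=(M1−M0)/(6·2)=-23/120, b=Δ0−h0·(2M0+M1)/6=19/15
seg 1: a=5, c=M1/2=-23/20, d=(M2−M1)/(6·3)=23/180, b=Δ1−h1·(2M1+M2)/6=-31/30
t_q=3/2 → seg 0, τ=3/2; S=4+19/15·τ+0·τ²+-23/120·τ³=1681/320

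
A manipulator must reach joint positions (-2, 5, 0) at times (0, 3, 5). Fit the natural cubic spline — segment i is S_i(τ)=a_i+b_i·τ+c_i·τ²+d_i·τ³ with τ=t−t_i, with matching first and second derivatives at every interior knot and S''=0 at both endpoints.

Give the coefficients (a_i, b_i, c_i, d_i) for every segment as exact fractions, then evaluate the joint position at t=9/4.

Δ: Δ0=7/3, Δ1=-5/2
row 1: diag=10, rhs=-29; c'=1/5, d'=-29/10
back: M1=-29/10
M: M0=0, M1=-29/10, M2=0
seg 0: a=-2, c=M0/2=0, d=(M1−M0)/(6·3)=-29/180, b=Δ0−h0·(2M0+M1)/6=227/60
seg 1: a=5, c=M1/2=-29/20, d=(M2−M1)/(6·2)=29/120, b=Δ1−h1·(2M1+M2)/6=-17/30
t_q=9/4 → seg 0, τ=9/4; S=-2+227/60·τ+0·τ²+-29/180·τ³=5987/1280

  seg 0: a=-2 b=227/60 c=0 d=-29/180
  seg 1: a=5 b=-17/30 c=-29/20 d=29/120
S(9/4) = 5987/1280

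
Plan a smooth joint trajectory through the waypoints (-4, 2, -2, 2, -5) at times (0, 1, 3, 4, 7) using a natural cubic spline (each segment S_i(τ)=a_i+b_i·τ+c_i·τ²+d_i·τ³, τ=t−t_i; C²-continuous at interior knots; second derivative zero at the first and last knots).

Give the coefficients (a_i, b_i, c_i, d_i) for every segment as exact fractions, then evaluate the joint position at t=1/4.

Δ: Δ0=6, Δ1=-2, Δ2=4, Δ3=-7/3
row 1: diag=6, rhs=-48; c'=1/3, d'=-8
row 2: denom=6−2·1/3=16/3; d'=(36−2·-8)/(16/3)=39/4
row 3: denom=8−1·3/16=125/16; d'=(-38−1·39/4)/(125/16)=-764/125
back: M3=-764/125
back: M2=39/4−3/16·-764/125=1362/125
back: M1=-8−1/3·1362/125=-1454/125
M: M0=0, M1=-1454/125, M2=1362/125, M3=-764/125, M4=0
seg 0: a=-4, c=M0/2=0, d=(M1−M0)/(6·1)=-727/375, b=Δ0−h0·(2M0+M1)/6=2977/375
seg 1: a=2, c=M1/2=-727/125, d=(M2−M1)/(6·2)=704/375, b=Δ1−h1·(2M1+M2)/6=796/375
seg 2: a=-2, c=M2/2=681/125, d=(M3−M2)/(6·1)=-1063/375, b=Δ2−h2·(2M2+M3)/6=104/75
seg 3: a=2, c=M3/2=-382/125, d=(M4−M3)/(6·3)=382/1125, b=Δ3−h3·(2M3+M4)/6=1417/375
t_q=1/4 → seg 0, τ=1/4; S=-4+2977/375·τ+0·τ²+-727/375·τ³=-3273/1600

  seg 0: a=-4 b=2977/375 c=0 d=-727/375
  seg 1: a=2 b=796/375 c=-727/125 d=704/375
  seg 2: a=-2 b=104/75 c=681/125 d=-1063/375
  seg 3: a=2 b=1417/375 c=-382/125 d=382/1125
S(1/4) = -3273/1600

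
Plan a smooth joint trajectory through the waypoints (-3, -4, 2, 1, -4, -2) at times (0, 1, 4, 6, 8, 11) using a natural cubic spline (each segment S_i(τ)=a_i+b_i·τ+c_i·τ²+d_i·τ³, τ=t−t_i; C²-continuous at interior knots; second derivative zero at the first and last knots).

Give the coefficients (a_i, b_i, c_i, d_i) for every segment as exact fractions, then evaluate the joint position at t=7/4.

  seg 0: a=-3 b=-1912/1269 c=0 d=643/1269
  seg 1: a=-4 b=17/1269 c=643/423 d=-3266/11421
  seg 2: a=2 b=1793/1269 c=-1337/1269 d=493/10152
  seg 3: a=1 b=-1877/846 c=-3869/5076 d=3155/10152
  seg 4: a=-4 b=-1952/1269 c=1399/1269 d=-1399/11421
S(7/4) = -14689/4512

Δ: Δ0=-1, Δ1=2, Δ2=-1/2, Δ3=-5/2, Δ4=2/3
row 1: diag=8, rhs=18; c'=3/8, d'=9/4
row 2: denom=10−3·3/8=71/8; d'=(-15−3·9/4)/(71/8)=-174/71
row 3: denom=8−2·16/71=536/71; d'=(-12−2·-174/71)/(536/71)=-63/67
row 4: denom=10−2·71/268=1269/134; d'=(19−2·-63/67)/(1269/134)=2798/1269
back: M4=2798/1269
back: M3=-63/67−71/268·2798/1269=-3869/2538
back: M2=-174/71−16/71·-3869/2538=-2674/1269
back: M1=9/4−3/8·-2674/1269=1286/423
M: M0=0, M1=1286/423, M2=-2674/1269, M3=-3869/2538, M4=2798/1269, M5=0
seg 0: a=-3, c=M0/2=0, d=(M1−M0)/(6·1)=643/1269, b=Δ0−h0·(2M0+M1)/6=-1912/1269
seg 1: a=-4, c=M1/2=643/423, d=(M2−M1)/(6·3)=-3266/11421, b=Δ1−h1·(2M1+M2)/6=17/1269
seg 2: a=2, c=M2/2=-1337/1269, d=(M3−M2)/(6·2)=493/10152, b=Δ2−h2·(2M2+M3)/6=1793/1269
seg 3: a=1, c=M3/2=-3869/5076, d=(M4−M3)/(6·2)=3155/10152, b=Δ3−h3·(2M3+M4)/6=-1877/846
seg 4: a=-4, c=M4/2=1399/1269, d=(M5−M4)/(6·3)=-1399/11421, b=Δ4−h4·(2M4+M5)/6=-1952/1269
t_q=7/4 → seg 1, τ=3/4; S=-4+17/1269·τ+643/423·τ²+-3266/11421·τ³=-14689/4512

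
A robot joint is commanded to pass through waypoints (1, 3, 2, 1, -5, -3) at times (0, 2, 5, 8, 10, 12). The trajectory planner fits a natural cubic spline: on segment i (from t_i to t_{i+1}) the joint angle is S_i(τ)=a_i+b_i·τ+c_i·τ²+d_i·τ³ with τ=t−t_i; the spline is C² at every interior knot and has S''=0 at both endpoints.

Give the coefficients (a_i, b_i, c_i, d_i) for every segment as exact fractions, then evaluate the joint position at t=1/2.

  seg 0: a=1 b=2621/1929 c=0 d=-173/1929
  seg 1: a=3 b=545/1929 c=-346/643 d=214/1929
  seg 2: a=2 b=95/1929 c=296/643 d=-126/643
  seg 3: a=1 b=-4783/1929 c=-838/643 d=1006/1929
  seg 4: a=-5 b=-2767/1929 c=1174/643 d=-587/1929
S(1/2) = 8581/5144

Δ: Δ0=1, Δ1=-1/3, Δ2=-1/3, Δ3=-3, Δ4=1
row 1: diag=10, rhs=-8; c'=3/10, d'=-4/5
row 2: denom=12−3·3/10=111/10; d'=(0−3·-4/5)/(111/10)=8/37
row 3: denom=10−3·10/37=340/37; d'=(-16−3·8/37)/(340/37)=-154/85
row 4: denom=8−2·37/170=643/85; d'=(24−2·-154/85)/(643/85)=2348/643
back: M4=2348/643
back: M3=-154/85−37/170·2348/643=-1676/643
back: M2=8/37−10/37·-1676/643=592/643
back: M1=-4/5−3/10·592/643=-692/643
M: M0=0, M1=-692/643, M2=592/643, M3=-1676/643, M4=2348/643, M5=0
seg 0: a=1, c=M0/2=0, d=(M1−M0)/(6·2)=-173/1929, b=Δ0−h0·(2M0+M1)/6=2621/1929
seg 1: a=3, c=M1/2=-346/643, d=(M2−M1)/(6·3)=214/1929, b=Δ1−h1·(2M1+M2)/6=545/1929
seg 2: a=2, c=M2/2=296/643, d=(M3−M2)/(6·3)=-126/643, b=Δ2−h2·(2M2+M3)/6=95/1929
seg 3: a=1, c=M3/2=-838/643, d=(M4−M3)/(6·2)=1006/1929, b=Δ3−h3·(2M3+M4)/6=-4783/1929
seg 4: a=-5, c=M4/2=1174/643, d=(M5−M4)/(6·2)=-587/1929, b=Δ4−h4·(2M4+M5)/6=-2767/1929
t_q=1/2 → seg 0, τ=1/2; S=1+2621/1929·τ+0·τ²+-173/1929·τ³=8581/5144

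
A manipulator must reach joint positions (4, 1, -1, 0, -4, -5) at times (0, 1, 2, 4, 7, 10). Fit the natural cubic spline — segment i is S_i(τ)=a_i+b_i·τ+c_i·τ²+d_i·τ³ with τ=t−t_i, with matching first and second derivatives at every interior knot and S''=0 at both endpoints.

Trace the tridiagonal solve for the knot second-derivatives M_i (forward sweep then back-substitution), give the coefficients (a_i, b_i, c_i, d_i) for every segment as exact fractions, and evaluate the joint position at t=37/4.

  seg 0: a=4 b=-14747/4722 c=0 d=581/4722
  seg 1: a=1 b=-6502/2361 c=581/1574 d=1817/4722
  seg 2: a=-1 b=-4067/4722 c=1199/787 d=-995/2361
  seg 3: a=0 b=829/4722 c=-791/787 d=2371/14166
  seg 4: a=-4 b=-3154/2361 c=789/1574 d=-263/4722
S(37/4) = -514001/100736

Δ: Δ0=-3, Δ1=-2, Δ2=1/2, Δ3=-4/3, Δ4=-1/3
row 1: diag=4, rhs=6; c'=1/4, d'=3/2
row 2: denom=6−1·1/4=23/4; d'=(15−1·3/2)/(23/4)=54/23
row 3: denom=10−2·8/23=214/23; d'=(-11−2·54/23)/(214/23)=-361/214
row 4: denom=12−3·69/214=2361/214; d'=(6−3·-361/214)/(2361/214)=789/787
back: M4=789/787
back: M3=-361/214−69/214·789/787=-1582/787
back: M2=54/23−8/23·-1582/787=2398/787
back: M1=3/2−1/4·2398/787=581/787
M: M0=0, M1=581/787, M2=2398/787, M3=-1582/787, M4=789/787, M5=0
seg 0: a=4, c=M0/2=0, d=(M1−M0)/(6·1)=581/4722, b=Δ0−h0·(2M0+M1)/6=-14747/4722
seg 1: a=1, c=M1/2=581/1574, d=(M2−M1)/(6·1)=1817/4722, b=Δ1−h1·(2M1+M2)/6=-6502/2361
seg 2: a=-1, c=M2/2=1199/787, d=(M3−M2)/(6·2)=-995/2361, b=Δ2−h2·(2M2+M3)/6=-4067/4722
seg 3: a=0, c=M3/2=-791/787, d=(M4−M3)/(6·3)=2371/14166, b=Δ3−h3·(2M3+M4)/6=829/4722
seg 4: a=-4, c=M4/2=789/1574, d=(M5−M4)/(6·3)=-263/4722, b=Δ4−h4·(2M4+M5)/6=-3154/2361
t_q=37/4 → seg 4, τ=9/4; S=-4+-3154/2361·τ+789/1574·τ²+-263/4722·τ³=-514001/100736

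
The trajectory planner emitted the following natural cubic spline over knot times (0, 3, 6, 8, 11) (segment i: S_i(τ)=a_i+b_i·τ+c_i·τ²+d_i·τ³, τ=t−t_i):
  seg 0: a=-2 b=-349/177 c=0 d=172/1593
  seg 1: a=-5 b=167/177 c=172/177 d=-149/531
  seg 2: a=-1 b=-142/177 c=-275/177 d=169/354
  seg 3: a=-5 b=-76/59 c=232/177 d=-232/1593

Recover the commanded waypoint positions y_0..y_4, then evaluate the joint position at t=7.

y_0=-2 y_1=-5 y_2=-1 y_3=-5 y_4=-1
S(7) = -1019/354

y_0 = S_0(0) = a_0 = -2
y_1 = S_1(0) = a_1 = -5
y_2 = S_2(0) = a_2 = -1
y_3 = S_3(0) = a_3 = -5
y_4 = S_3(3) = -1
t_q=7 is in segment 2 (τ=1); S_2(τ)=-1019/354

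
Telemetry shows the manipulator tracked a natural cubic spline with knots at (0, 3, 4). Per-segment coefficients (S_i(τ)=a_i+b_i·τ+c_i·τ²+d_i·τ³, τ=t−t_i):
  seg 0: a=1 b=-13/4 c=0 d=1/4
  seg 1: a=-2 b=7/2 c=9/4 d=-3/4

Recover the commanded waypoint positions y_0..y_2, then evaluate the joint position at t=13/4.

y_0=1 y_1=-2 y_2=3
S(13/4) = -255/256

y_0 = S_0(0) = a_0 = 1
y_1 = S_1(0) = a_1 = -2
y_2 = S_1(1) = 3
t_q=13/4 is in segment 1 (τ=1/4); S_1(τ)=-255/256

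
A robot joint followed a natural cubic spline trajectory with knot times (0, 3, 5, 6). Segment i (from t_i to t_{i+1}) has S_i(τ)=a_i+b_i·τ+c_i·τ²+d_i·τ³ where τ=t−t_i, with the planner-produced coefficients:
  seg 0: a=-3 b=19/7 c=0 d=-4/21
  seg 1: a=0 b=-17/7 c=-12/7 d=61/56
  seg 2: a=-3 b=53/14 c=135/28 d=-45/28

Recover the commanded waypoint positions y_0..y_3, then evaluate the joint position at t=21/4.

y_0 = S_0(0) = a_0 = -3
y_1 = S_1(0) = a_1 = 0
y_2 = S_2(0) = a_2 = -3
y_3 = S_2(1) = 4
t_q=21/4 is in segment 2 (τ=1/4); S_2(τ)=-455/256

y_0=-3 y_1=0 y_2=-3 y_3=4
S(21/4) = -455/256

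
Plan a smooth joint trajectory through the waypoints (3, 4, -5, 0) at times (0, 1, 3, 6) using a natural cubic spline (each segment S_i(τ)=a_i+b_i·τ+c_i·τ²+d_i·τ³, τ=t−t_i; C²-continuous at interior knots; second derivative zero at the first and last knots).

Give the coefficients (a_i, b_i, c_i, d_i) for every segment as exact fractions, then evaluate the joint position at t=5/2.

  seg 0: a=3 b=185/84 c=0 d=-101/84
  seg 1: a=4 b=-59/42 c=-101/28 d=173/168
  seg 2: a=-5 b=-73/21 c=18/7 d=-2/7
S(5/2) = -1231/448

Δ: Δ0=1, Δ1=-9/2, Δ2=5/3
row 1: diag=6, rhs=-33; c'=1/3, d'=-11/2
row 2: denom=10−2·1/3=28/3; d'=(37−2·-11/2)/(28/3)=36/7
back: M2=36/7
back: M1=-11/2−1/3·36/7=-101/14
M: M0=0, M1=-101/14, M2=36/7, M3=0
seg 0: a=3, c=M0/2=0, d=(M1−M0)/(6·1)=-101/84, b=Δ0−h0·(2M0+M1)/6=185/84
seg 1: a=4, c=M1/2=-101/28, d=(M2−M1)/(6·2)=173/168, b=Δ1−h1·(2M1+M2)/6=-59/42
seg 2: a=-5, c=M2/2=18/7, d=(M3−M2)/(6·3)=-2/7, b=Δ2−h2·(2M2+M3)/6=-73/21
t_q=5/2 → seg 1, τ=3/2; S=4+-59/42·τ+-101/28·τ²+173/168·τ³=-1231/448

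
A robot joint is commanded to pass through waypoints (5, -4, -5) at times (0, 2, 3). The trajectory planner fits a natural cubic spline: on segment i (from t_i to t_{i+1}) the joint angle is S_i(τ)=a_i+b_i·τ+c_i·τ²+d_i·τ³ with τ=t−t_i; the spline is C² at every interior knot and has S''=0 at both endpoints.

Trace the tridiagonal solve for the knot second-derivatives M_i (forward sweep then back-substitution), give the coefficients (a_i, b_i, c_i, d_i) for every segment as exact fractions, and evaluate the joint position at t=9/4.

Δ: Δ0=-9/2, Δ1=-1
row 1: diag=6, rhs=21; c'=1/6, d'=7/2
back: M1=7/2
M: M0=0, M1=7/2, M2=0
seg 0: a=5, c=M0/2=0, d=(M1−M0)/(6·2)=7/24, b=Δ0−h0·(2M0+M1)/6=-17/3
seg 1: a=-4, c=M1/2=7/4, d=(M2−M1)/(6·1)=-7/12, b=Δ1−h1·(2M1+M2)/6=-13/6
t_q=9/4 → seg 1, τ=1/4; S=-4+-13/6·τ+7/4·τ²+-7/12·τ³=-1137/256

  seg 0: a=5 b=-17/3 c=0 d=7/24
  seg 1: a=-4 b=-13/6 c=7/4 d=-7/12
S(9/4) = -1137/256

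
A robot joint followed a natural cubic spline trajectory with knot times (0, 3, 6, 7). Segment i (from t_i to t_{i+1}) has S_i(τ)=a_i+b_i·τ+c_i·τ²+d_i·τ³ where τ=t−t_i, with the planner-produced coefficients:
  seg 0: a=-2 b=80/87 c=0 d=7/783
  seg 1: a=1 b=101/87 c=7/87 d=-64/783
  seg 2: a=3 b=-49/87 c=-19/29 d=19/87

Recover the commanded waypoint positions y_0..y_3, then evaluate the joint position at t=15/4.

y_0=-2 y_1=1 y_2=3 y_3=2
S(15/4) = 873/464

y_0 = S_0(0) = a_0 = -2
y_1 = S_1(0) = a_1 = 1
y_2 = S_2(0) = a_2 = 3
y_3 = S_2(1) = 2
t_q=15/4 is in segment 1 (τ=3/4); S_1(τ)=873/464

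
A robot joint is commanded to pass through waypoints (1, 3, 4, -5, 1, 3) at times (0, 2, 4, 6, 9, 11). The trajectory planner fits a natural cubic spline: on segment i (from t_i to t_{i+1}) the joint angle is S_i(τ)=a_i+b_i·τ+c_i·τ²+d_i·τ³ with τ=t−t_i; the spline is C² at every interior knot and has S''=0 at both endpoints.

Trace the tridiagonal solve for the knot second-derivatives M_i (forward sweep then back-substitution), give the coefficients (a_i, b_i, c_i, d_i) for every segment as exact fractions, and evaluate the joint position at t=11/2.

  seg 0: a=1 b=866/1285 c=0 d=419/5140
  seg 1: a=3 b=2123/1285 c=1257/2570 d=-1095/2056
  seg 2: a=4 b=-7151/2570 c=-13911/5140 d=9497/10280
  seg 3: a=-5 b=-3241/1285 c=729/257 d=-1708/3855
  seg 4: a=1 b=3257/1285 c=-1479/1285 d=493/2570
S(11/2) = -51733/16448

Δ: Δ0=1, Δ1=1/2, Δ2=-9/2, Δ3=2, Δ4=1
row 1: diag=8, rhs=-3; c'=1/4, d'=-3/8
row 2: denom=8−2·1/4=15/2; d'=(-30−2·-3/8)/(15/2)=-39/10
row 3: denom=10−2·4/15=142/15; d'=(39−2·-39/10)/(142/15)=351/71
row 4: denom=10−3·45/142=1285/142; d'=(-6−3·351/71)/(1285/142)=-2958/1285
back: M4=-2958/1285
back: M3=351/71−45/142·-2958/1285=1458/257
back: M2=-39/10−4/15·1458/257=-13911/2570
back: M1=-3/8−1/4·-13911/2570=1257/1285
M: M0=0, M1=1257/1285, M2=-13911/2570, M3=1458/257, M4=-2958/1285, M5=0
seg 0: a=1, c=M0/2=0, d=(M1−M0)/(6·2)=419/5140, b=Δ0−h0·(2M0+M1)/6=866/1285
seg 1: a=3, c=M1/2=1257/2570, d=(M2−M1)/(6·2)=-1095/2056, b=Δ1−h1·(2M1+M2)/6=2123/1285
seg 2: a=4, c=M2/2=-13911/5140, d=(M3−M2)/(6·2)=9497/10280, b=Δ2−h2·(2M2+M3)/6=-7151/2570
seg 3: a=-5, c=M3/2=729/257, d=(M4−M3)/(6·3)=-1708/3855, b=Δ3−h3·(2M3+M4)/6=-3241/1285
seg 4: a=1, c=M4/2=-1479/1285, d=(M5−M4)/(6·2)=493/2570, b=Δ4−h4·(2M4+M5)/6=3257/1285
t_q=11/2 → seg 2, τ=3/2; S=4+-7151/2570·τ+-13911/5140·τ²+9497/10280·τ³=-51733/16448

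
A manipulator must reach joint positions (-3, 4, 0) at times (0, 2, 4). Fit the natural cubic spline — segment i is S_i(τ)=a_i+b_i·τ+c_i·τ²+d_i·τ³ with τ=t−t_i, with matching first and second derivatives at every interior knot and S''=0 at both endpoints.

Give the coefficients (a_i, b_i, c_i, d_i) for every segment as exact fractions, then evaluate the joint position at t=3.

Δ: Δ0=7/2, Δ1=-2
row 1: diag=8, rhs=-33; c'=1/4, d'=-33/8
back: M1=-33/8
M: M0=0, M1=-33/8, M2=0
seg 0: a=-3, c=M0/2=0, d=(M1−M0)/(6·2)=-11/32, b=Δ0−h0·(2M0+M1)/6=39/8
seg 1: a=4, c=M1/2=-33/16, d=(M2−M1)/(6·2)=11/32, b=Δ1−h1·(2M1+M2)/6=3/4
t_q=3 → seg 1, τ=1; S=4+3/4·τ+-33/16·τ²+11/32·τ³=97/32

  seg 0: a=-3 b=39/8 c=0 d=-11/32
  seg 1: a=4 b=3/4 c=-33/16 d=11/32
S(3) = 97/32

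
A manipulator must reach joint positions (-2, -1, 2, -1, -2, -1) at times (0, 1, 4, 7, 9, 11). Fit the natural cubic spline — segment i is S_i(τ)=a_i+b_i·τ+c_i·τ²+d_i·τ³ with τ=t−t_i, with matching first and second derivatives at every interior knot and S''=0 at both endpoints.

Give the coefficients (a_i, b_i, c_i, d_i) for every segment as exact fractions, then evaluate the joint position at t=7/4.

  seg 0: a=-2 b=927/1006 c=0 d=79/1006
  seg 1: a=-1 b=582/503 c=237/1006 d=-869/9054
  seg 2: a=2 b=-21/1006 c=-316/503 d=911/9054
  seg 3: a=-1 b=-540/503 c=279/1006 d=19/4024
  seg 4: a=-2 b=93/1006 c=615/2012 d=-205/4024
S(7/4) = -2587/64384

Δ: Δ0=1, Δ1=1, Δ2=-1, Δ3=-1/2, Δ4=1/2
row 1: diag=8, rhs=0; c'=3/8, d'=0
row 2: denom=12−3·3/8=87/8; d'=(-12−3·0)/(87/8)=-32/29
row 3: denom=10−3·8/29=266/29; d'=(3−3·-32/29)/(266/29)=183/266
row 4: denom=8−2·29/133=1006/133; d'=(6−2·183/266)/(1006/133)=615/1006
back: M4=615/1006
back: M3=183/266−29/133·615/1006=279/503
back: M2=-32/29−8/29·279/503=-632/503
back: M1=0−3/8·-632/503=237/503
M: M0=0, M1=237/503, M2=-632/503, M3=279/503, M4=615/1006, M5=0
seg 0: a=-2, c=M0/2=0, d=(M1−M0)/(6·1)=79/1006, b=Δ0−h0·(2M0+M1)/6=927/1006
seg 1: a=-1, c=M1/2=237/1006, d=(M2−M1)/(6·3)=-869/9054, b=Δ1−h1·(2M1+M2)/6=582/503
seg 2: a=2, c=M2/2=-316/503, d=(M3−M2)/(6·3)=911/9054, b=Δ2−h2·(2M2+M3)/6=-21/1006
seg 3: a=-1, c=M3/2=279/1006, d=(M4−M3)/(6·2)=19/4024, b=Δ3−h3·(2M3+M4)/6=-540/503
seg 4: a=-2, c=M4/2=615/2012, d=(M5−M4)/(6·2)=-205/4024, b=Δ4−h4·(2M4+M5)/6=93/1006
t_q=7/4 → seg 1, τ=3/4; S=-1+582/503·τ+237/1006·τ²+-869/9054·τ³=-2587/64384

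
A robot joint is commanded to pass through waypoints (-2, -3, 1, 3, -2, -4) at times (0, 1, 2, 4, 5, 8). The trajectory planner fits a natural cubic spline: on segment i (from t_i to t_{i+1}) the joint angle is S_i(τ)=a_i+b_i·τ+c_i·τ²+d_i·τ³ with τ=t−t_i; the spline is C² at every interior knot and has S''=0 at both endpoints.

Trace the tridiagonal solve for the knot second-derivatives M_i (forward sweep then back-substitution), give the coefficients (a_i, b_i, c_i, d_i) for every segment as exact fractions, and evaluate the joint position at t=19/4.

  seg 0: a=-2 b=-6718/2859 c=0 d=3859/2859
  seg 1: a=-3 b=4859/2859 c=3859/953 d=-5000/2859
  seg 2: a=1 b=13013/2859 c=-1141/953 d=-827/2859
  seg 3: a=3 b=-10603/2859 c=-2795/953 d=4693/2859
  seg 4: a=-2 b=-13294/2859 c=1898/953 d=-1898/8577
S(19/4) = -45055/60992

Δ: Δ0=-1, Δ1=4, Δ2=1, Δ3=-5, Δ4=-2/3
row 1: diag=4, rhs=30; c'=1/4, d'=15/2
row 2: denom=6−1·1/4=23/4; d'=(-18−1·15/2)/(23/4)=-102/23
row 3: denom=6−2·8/23=122/23; d'=(-36−2·-102/23)/(122/23)=-312/61
row 4: denom=8−1·23/122=953/122; d'=(26−1·-312/61)/(953/122)=3796/953
back: M4=3796/953
back: M3=-312/61−23/122·3796/953=-5590/953
back: M2=-102/23−8/23·-5590/953=-2282/953
back: M1=15/2−1/4·-2282/953=7718/953
M: M0=0, M1=7718/953, M2=-2282/953, M3=-5590/953, M4=3796/953, M5=0
seg 0: a=-2, c=M0/2=0, d=(M1−M0)/(6·1)=3859/2859, b=Δ0−h0·(2M0+M1)/6=-6718/2859
seg 1: a=-3, c=M1/2=3859/953, d=(M2−M1)/(6·1)=-5000/2859, b=Δ1−h1·(2M1+M2)/6=4859/2859
seg 2: a=1, c=M2/2=-1141/953, d=(M3−M2)/(6·2)=-827/2859, b=Δ2−h2·(2M2+M3)/6=13013/2859
seg 3: a=3, c=M3/2=-2795/953, d=(M4−M3)/(6·1)=4693/2859, b=Δ3−h3·(2M3+M4)/6=-10603/2859
seg 4: a=-2, c=M4/2=1898/953, d=(M5−M4)/(6·3)=-1898/8577, b=Δ4−h4·(2M4+M5)/6=-13294/2859
t_q=19/4 → seg 3, τ=3/4; S=3+-10603/2859·τ+-2795/953·τ²+4693/2859·τ³=-45055/60992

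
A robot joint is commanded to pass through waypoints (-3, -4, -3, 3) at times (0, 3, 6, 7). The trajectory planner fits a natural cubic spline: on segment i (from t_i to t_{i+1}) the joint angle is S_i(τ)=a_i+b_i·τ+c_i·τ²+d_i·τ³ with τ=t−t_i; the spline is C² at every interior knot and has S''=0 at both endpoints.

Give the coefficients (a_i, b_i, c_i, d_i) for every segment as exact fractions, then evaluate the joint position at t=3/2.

  seg 0: a=-3 b=2/29 c=0 d=-35/783
  seg 1: a=-4 b=-33/29 c=-35/87 d=233/783
  seg 2: a=-3 b=130/29 c=66/29 d=-22/29
S(3/2) = -707/232

Δ: Δ0=-1/3, Δ1=1/3, Δ2=6
row 1: diag=12, rhs=4; c'=1/4, d'=1/3
row 2: denom=8−3·1/4=29/4; d'=(34−3·1/3)/(29/4)=132/29
back: M2=132/29
back: M1=1/3−1/4·132/29=-70/87
M: M0=0, M1=-70/87, M2=132/29, M3=0
seg 0: a=-3, c=M0/2=0, d=(M1−M0)/(6·3)=-35/783, b=Δ0−h0·(2M0+M1)/6=2/29
seg 1: a=-4, c=M1/2=-35/87, d=(M2−M1)/(6·3)=233/783, b=Δ1−h1·(2M1+M2)/6=-33/29
seg 2: a=-3, c=M2/2=66/29, d=(M3−M2)/(6·1)=-22/29, b=Δ2−h2·(2M2+M3)/6=130/29
t_q=3/2 → seg 0, τ=3/2; S=-3+2/29·τ+0·τ²+-35/783·τ³=-707/232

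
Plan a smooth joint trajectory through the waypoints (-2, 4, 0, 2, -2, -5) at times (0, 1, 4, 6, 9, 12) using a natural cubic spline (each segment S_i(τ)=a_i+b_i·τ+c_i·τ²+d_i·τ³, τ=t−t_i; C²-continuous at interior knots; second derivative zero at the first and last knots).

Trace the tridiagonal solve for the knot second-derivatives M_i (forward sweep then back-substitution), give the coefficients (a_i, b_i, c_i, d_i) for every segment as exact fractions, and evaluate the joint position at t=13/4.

  seg 0: a=-2 b=5969/833 c=0 d=-971/833
  seg 1: a=4 b=3056/833 c=-2913/833 d=13717/22491
  seg 2: a=0 b=-705/833 c=4978/2499 d=-2671/4998
  seg 3: a=2 b=253/357 c=-3035/2499 d=1334/7497
  seg 4: a=-2 b=-4433/2499 c=967/2499 d=-967/22491
S(13/4) = 79859/53312

Δ: Δ0=6, Δ1=-4/3, Δ2=1, Δ3=-4/3, Δ4=-1
row 1: diag=8, rhs=-44; c'=3/8, d'=-11/2
row 2: denom=10−3·3/8=71/8; d'=(14−3·-11/2)/(71/8)=244/71
row 3: denom=10−2·16/71=678/71; d'=(-14−2·244/71)/(678/71)=-247/113
row 4: denom=12−3·71/226=2499/226; d'=(2−3·-247/113)/(2499/226)=1934/2499
back: M4=1934/2499
back: M3=-247/113−71/226·1934/2499=-6070/2499
back: M2=244/71−16/71·-6070/2499=9956/2499
back: M1=-11/2−3/8·9956/2499=-5826/833
M: M0=0, M1=-5826/833, M2=9956/2499, M3=-6070/2499, M4=1934/2499, M5=0
seg 0: a=-2, c=M0/2=0, d=(M1−M0)/(6·1)=-971/833, b=Δ0−h0·(2M0+M1)/6=5969/833
seg 1: a=4, c=M1/2=-2913/833, d=(M2−M1)/(6·3)=13717/22491, b=Δ1−h1·(2M1+M2)/6=3056/833
seg 2: a=0, c=M2/2=4978/2499, d=(M3−M2)/(6·2)=-2671/4998, b=Δ2−h2·(2M2+M3)/6=-705/833
seg 3: a=2, c=M3/2=-3035/2499, d=(M4−M3)/(6·3)=1334/7497, b=Δ3−h3·(2M3+M4)/6=253/357
seg 4: a=-2, c=M4/2=967/2499, d=(M5−M4)/(6·3)=-967/22491, b=Δ4−h4·(2M4+M5)/6=-4433/2499
t_q=13/4 → seg 1, τ=9/4; S=4+3056/833·τ+-2913/833·τ²+13717/22491·τ³=79859/53312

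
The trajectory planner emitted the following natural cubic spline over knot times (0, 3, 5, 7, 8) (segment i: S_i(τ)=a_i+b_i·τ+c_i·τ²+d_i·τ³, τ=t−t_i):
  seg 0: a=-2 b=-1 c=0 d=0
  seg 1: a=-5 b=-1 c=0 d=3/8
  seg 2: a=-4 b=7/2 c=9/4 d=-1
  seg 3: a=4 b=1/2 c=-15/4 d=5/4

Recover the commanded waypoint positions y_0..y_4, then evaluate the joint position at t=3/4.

y_0=-2 y_1=-5 y_2=-4 y_3=4 y_4=2
S(3/4) = -11/4

y_0 = S_0(0) = a_0 = -2
y_1 = S_1(0) = a_1 = -5
y_2 = S_2(0) = a_2 = -4
y_3 = S_3(0) = a_3 = 4
y_4 = S_3(1) = 2
t_q=3/4 is in segment 0 (τ=3/4); S_0(τ)=-11/4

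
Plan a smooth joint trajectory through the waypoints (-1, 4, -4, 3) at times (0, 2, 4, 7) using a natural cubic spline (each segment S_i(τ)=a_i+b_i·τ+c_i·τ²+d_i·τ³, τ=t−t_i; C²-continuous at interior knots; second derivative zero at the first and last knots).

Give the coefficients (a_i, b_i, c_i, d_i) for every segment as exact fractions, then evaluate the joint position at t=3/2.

Δ: Δ0=5/2, Δ1=-4, Δ2=7/3
row 1: diag=8, rhs=-39; c'=1/4, d'=-39/8
row 2: denom=10−2·1/4=19/2; d'=(38−2·-39/8)/(19/2)=191/38
back: M2=191/38
back: M1=-39/8−1/4·191/38=-233/38
M: M0=0, M1=-233/38, M2=191/38, M3=0
seg 0: a=-1, c=M0/2=0, d=(M1−M0)/(6·2)=-233/456, b=Δ0−h0·(2M0+M1)/6=259/57
seg 1: a=4, c=M1/2=-233/76, d=(M2−M1)/(6·2)=53/57, b=Δ1−h1·(2M1+M2)/6=-181/114
seg 2: a=-4, c=M2/2=191/76, d=(M3−M2)/(6·3)=-191/684, b=Δ2−h2·(2M2+M3)/6=-307/114
t_q=3/2 → seg 0, τ=3/2; S=-1+259/57·τ+0·τ²+-233/456·τ³=4975/1216

  seg 0: a=-1 b=259/57 c=0 d=-233/456
  seg 1: a=4 b=-181/114 c=-233/76 d=53/57
  seg 2: a=-4 b=-307/114 c=191/76 d=-191/684
S(3/2) = 4975/1216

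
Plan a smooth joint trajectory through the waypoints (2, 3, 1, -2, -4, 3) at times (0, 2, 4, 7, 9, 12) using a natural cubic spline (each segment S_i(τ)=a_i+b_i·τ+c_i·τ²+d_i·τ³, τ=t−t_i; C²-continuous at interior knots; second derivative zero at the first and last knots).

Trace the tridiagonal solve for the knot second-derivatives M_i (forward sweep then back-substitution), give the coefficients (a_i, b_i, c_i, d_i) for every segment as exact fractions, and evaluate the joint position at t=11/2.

  seg 0: a=2 b=2989/3288 c=0 d=-1345/13152
  seg 1: a=3 b=-523/1644 c=-1345/2192 d=1793/13152
  seg 2: a=1 b=-3737/3288 c=28/137 d=-1567/29592
  seg 3: a=-2 b=-2203/1644 c=-895/3288 d=727/3288
  seg 4: a=-4 b=123/548 c=3467/3288 d=-3467/29592
S(11/2) = -3715/8768

Δ: Δ0=1/2, Δ1=-1, Δ2=-1, Δ3=-1, Δ4=7/3
row 1: diag=8, rhs=-9; c'=1/4, d'=-9/8
row 2: denom=10−2·1/4=19/2; d'=(0−2·-9/8)/(19/2)=9/38
row 3: denom=10−3·6/19=172/19; d'=(0−3·9/38)/(172/19)=-27/344
row 4: denom=10−2·19/86=411/43; d'=(20−2·-27/344)/(411/43)=3467/1644
back: M4=3467/1644
back: M3=-27/344−19/86·3467/1644=-895/1644
back: M2=9/38−6/19·-895/1644=56/137
back: M1=-9/8−1/4·56/137=-1345/1096
M: M0=0, M1=-1345/1096, M2=56/137, M3=-895/1644, M4=3467/1644, M5=0
seg 0: a=2, c=M0/2=0, d=(M1−M0)/(6·2)=-1345/13152, b=Δ0−h0·(2M0+M1)/6=2989/3288
seg 1: a=3, c=M1/2=-1345/2192, d=(M2−M1)/(6·2)=1793/13152, b=Δ1−h1·(2M1+M2)/6=-523/1644
seg 2: a=1, c=M2/2=28/137, d=(M3−M2)/(6·3)=-1567/29592, b=Δ2−h2·(2M2+M3)/6=-3737/3288
seg 3: a=-2, c=M3/2=-895/3288, d=(M4−M3)/(6·2)=727/3288, b=Δ3−h3·(2M3+M4)/6=-2203/1644
seg 4: a=-4, c=M4/2=3467/3288, d=(M5−M4)/(6·3)=-3467/29592, b=Δ4−h4·(2M4+M5)/6=123/548
t_q=11/2 → seg 2, τ=3/2; S=1+-3737/3288·τ+28/137·τ²+-1567/29592·τ³=-3715/8768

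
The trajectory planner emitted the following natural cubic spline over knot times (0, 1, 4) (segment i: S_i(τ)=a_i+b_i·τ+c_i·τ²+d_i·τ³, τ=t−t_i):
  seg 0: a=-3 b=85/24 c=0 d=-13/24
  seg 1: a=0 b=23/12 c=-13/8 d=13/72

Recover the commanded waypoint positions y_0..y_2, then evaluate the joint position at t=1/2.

y_0 = S_0(0) = a_0 = -3
y_1 = S_1(0) = a_1 = 0
y_2 = S_1(3) = -4
t_q=1/2 is in segment 0 (τ=1/2); S_0(τ)=-83/64

y_0=-3 y_1=0 y_2=-4
S(1/2) = -83/64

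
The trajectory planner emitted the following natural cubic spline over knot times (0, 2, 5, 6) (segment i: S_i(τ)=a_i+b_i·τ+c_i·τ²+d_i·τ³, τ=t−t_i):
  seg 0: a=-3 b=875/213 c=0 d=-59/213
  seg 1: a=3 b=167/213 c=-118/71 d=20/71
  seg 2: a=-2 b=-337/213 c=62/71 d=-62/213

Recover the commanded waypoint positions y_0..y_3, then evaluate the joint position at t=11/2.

y_0 = S_0(0) = a_0 = -3
y_1 = S_1(0) = a_1 = 3
y_2 = S_2(0) = a_2 = -2
y_3 = S_2(1) = -3
t_q=11/2 is in segment 2 (τ=1/2); S_2(τ)=-741/284

y_0=-3 y_1=3 y_2=-2 y_3=-3
S(11/2) = -741/284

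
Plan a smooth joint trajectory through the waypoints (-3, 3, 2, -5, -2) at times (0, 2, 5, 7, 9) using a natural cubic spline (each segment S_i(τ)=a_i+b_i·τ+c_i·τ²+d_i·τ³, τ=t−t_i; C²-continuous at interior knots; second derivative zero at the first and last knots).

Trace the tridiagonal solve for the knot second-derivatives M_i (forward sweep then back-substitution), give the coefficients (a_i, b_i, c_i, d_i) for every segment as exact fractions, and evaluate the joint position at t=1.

Δ: Δ0=3, Δ1=-1/3, Δ2=-7/2, Δ3=3/2
row 1: diag=10, rhs=-20; c'=3/10, d'=-2
row 2: denom=10−3·3/10=91/10; d'=(-19−3·-2)/(91/10)=-10/7
row 3: denom=8−2·20/91=688/91; d'=(30−2·-10/7)/(688/91)=1495/344
back: M3=1495/344
back: M2=-10/7−20/91·1495/344=-205/86
back: M1=-2−3/10·-205/86=-221/172
M: M0=0, M1=-221/172, M2=-205/86, M3=1495/344, M4=0
seg 0: a=-3, c=M0/2=0, d=(M1−M0)/(6·2)=-221/2064, b=Δ0−h0·(2M0+M1)/6=1769/516
seg 1: a=3, c=M1/2=-221/344, d=(M2−M1)/(6·3)=-21/344, b=Δ1−h1·(2M1+M2)/6=553/258
seg 2: a=2, c=M2/2=-205/172, d=(M3−M2)/(6·2)=2315/4128, b=Δ2−h2·(2M2+M3)/6=-3467/1032
seg 3: a=-5, c=M3/2=1495/688, d=(M4−M3)/(6·2)=-1495/4128, b=Δ3−h3·(2M3+M4)/6=-721/516
t_q=1 → seg 0, τ=1; S=-3+1769/516·τ+0·τ²+-221/2064·τ³=221/688

  seg 0: a=-3 b=1769/516 c=0 d=-221/2064
  seg 1: a=3 b=553/258 c=-221/344 d=-21/344
  seg 2: a=2 b=-3467/1032 c=-205/172 d=2315/4128
  seg 3: a=-5 b=-721/516 c=1495/688 d=-1495/4128
S(1) = 221/688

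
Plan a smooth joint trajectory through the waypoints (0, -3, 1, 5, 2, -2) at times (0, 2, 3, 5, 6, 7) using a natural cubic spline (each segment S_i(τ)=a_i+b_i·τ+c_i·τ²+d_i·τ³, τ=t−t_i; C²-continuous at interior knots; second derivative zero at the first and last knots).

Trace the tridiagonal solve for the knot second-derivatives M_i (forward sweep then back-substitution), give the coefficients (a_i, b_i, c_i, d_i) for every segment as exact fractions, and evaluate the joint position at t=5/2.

Δ: Δ0=-3/2, Δ1=4, Δ2=2, Δ3=-3, Δ4=-4
row 1: diag=6, rhs=33; c'=1/6, d'=11/2
row 2: denom=6−1·1/6=35/6; d'=(-12−1·11/2)/(35/6)=-3
row 3: denom=6−2·12/35=186/35; d'=(-30−2·-3)/(186/35)=-140/31
row 4: denom=4−1·35/186=709/186; d'=(-6−1·-140/31)/(709/186)=-276/709
back: M4=-276/709
back: M3=-140/31−35/186·-276/709=-3150/709
back: M2=-3−12/35·-3150/709=-1047/709
back: M1=11/2−1/6·-1047/709=4074/709
M: M0=0, M1=4074/709, M2=-1047/709, M3=-3150/709, M4=-276/709, M5=0
seg 0: a=0, c=M0/2=0, d=(M1−M0)/(6·2)=679/1418, b=Δ0−h0·(2M0+M1)/6=-4843/1418
seg 1: a=-3, c=M1/2=2037/709, d=(M2−M1)/(6·1)=-1707/1418, b=Δ1−h1·(2M1+M2)/6=3305/1418
seg 2: a=1, c=M2/2=-1047/1418, d=(M3−M2)/(6·2)=-701/2836, b=Δ2−h2·(2M2+M3)/6=3166/709
seg 3: a=5, c=M3/2=-1575/709, d=(M4−M3)/(6·1)=479/709, b=Δ3−h3·(2M3+M4)/6=-1031/709
seg 4: a=2, c=M4/2=-138/709, d=(M5−M4)/(6·1)=46/709, b=Δ4−h4·(2M4+M5)/6=-2744/709
t_q=5/2 → seg 1, τ=1/2; S=-3+3305/1418·τ+2037/709·τ²+-1707/1418·τ³=-14371/11344

  seg 0: a=0 b=-4843/1418 c=0 d=679/1418
  seg 1: a=-3 b=3305/1418 c=2037/709 d=-1707/1418
  seg 2: a=1 b=3166/709 c=-1047/1418 d=-701/2836
  seg 3: a=5 b=-1031/709 c=-1575/709 d=479/709
  seg 4: a=2 b=-2744/709 c=-138/709 d=46/709
S(5/2) = -14371/11344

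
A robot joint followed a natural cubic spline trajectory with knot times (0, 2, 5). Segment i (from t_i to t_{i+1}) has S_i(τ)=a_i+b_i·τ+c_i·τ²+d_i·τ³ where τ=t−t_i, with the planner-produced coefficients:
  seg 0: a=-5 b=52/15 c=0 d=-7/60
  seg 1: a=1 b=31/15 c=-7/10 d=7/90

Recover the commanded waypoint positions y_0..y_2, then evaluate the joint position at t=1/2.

y_0=-5 y_1=1 y_2=3
S(1/2) = -105/32

y_0 = S_0(0) = a_0 = -5
y_1 = S_1(0) = a_1 = 1
y_2 = S_1(3) = 3
t_q=1/2 is in segment 0 (τ=1/2); S_0(τ)=-105/32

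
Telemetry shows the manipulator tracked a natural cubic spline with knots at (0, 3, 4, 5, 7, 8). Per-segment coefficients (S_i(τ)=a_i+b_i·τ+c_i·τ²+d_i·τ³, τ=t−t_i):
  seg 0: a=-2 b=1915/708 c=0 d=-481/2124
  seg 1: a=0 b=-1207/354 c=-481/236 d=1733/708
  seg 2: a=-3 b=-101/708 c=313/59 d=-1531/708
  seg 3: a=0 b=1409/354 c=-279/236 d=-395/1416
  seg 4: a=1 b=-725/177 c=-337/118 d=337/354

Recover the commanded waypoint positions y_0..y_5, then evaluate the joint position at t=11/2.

y_0 = S_0(0) = a_0 = -2
y_1 = S_1(0) = a_1 = 0
y_2 = S_2(0) = a_2 = -3
y_3 = S_3(0) = a_3 = 0
y_4 = S_4(0) = a_4 = 1
y_5 = S_4(1) = -5
t_q=11/2 is in segment 3 (τ=1/2); S_3(τ)=6267/3776

y_0=-2 y_1=0 y_2=-3 y_3=0 y_4=1 y_5=-5
S(11/2) = 6267/3776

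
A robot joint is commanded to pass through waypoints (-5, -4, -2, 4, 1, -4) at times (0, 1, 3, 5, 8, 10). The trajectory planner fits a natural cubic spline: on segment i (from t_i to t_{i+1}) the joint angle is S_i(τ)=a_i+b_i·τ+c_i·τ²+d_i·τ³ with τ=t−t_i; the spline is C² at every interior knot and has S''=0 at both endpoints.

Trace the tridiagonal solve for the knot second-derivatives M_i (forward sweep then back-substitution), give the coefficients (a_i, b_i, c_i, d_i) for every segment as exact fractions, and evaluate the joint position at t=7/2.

Δ: Δ0=1, Δ1=1, Δ2=3, Δ3=-1, Δ4=-5/2
row 1: diag=6, rhs=0; c'=1/3, d'=0
row 2: denom=8−2·1/3=22/3; d'=(12−2·0)/(22/3)=18/11
row 3: denom=10−2·3/11=104/11; d'=(-24−2·18/11)/(104/11)=-75/26
row 4: denom=10−3·33/104=941/104; d'=(-9−3·-75/26)/(941/104)=-36/941
back: M4=-36/941
back: M3=-75/26−33/104·-36/941=-2703/941
back: M2=18/11−3/11·-2703/941=2277/941
back: M1=0−1/3·2277/941=-759/941
M: M0=0, M1=-759/941, M2=2277/941, M3=-2703/941, M4=-36/941, M5=0
seg 0: a=-5, c=M0/2=0, d=(M1−M0)/(6·1)=-253/1882, b=Δ0−h0·(2M0+M1)/6=2135/1882
seg 1: a=-4, c=M1/2=-759/1882, d=(M2−M1)/(6·2)=253/941, b=Δ1−h1·(2M1+M2)/6=688/941
seg 2: a=-2, c=M2/2=2277/1882, d=(M3−M2)/(6·2)=-415/941, b=Δ2−h2·(2M2+M3)/6=2206/941
seg 3: a=4, c=M3/2=-2703/1882, d=(M4−M3)/(6·3)=889/5646, b=Δ3−h3·(2M3+M4)/6=1780/941
seg 4: a=1, c=M4/2=-18/941, d=(M5−M4)/(6·2)=3/941, b=Δ4−h4·(2M4+M5)/6=-4657/1882
t_q=7/2 → seg 2, τ=1/2; S=-2+2206/941·τ+2277/1882·τ²+-415/941·τ³=-2185/3764

  seg 0: a=-5 b=2135/1882 c=0 d=-253/1882
  seg 1: a=-4 b=688/941 c=-759/1882 d=253/941
  seg 2: a=-2 b=2206/941 c=2277/1882 d=-415/941
  seg 3: a=4 b=1780/941 c=-2703/1882 d=889/5646
  seg 4: a=1 b=-4657/1882 c=-18/941 d=3/941
S(7/2) = -2185/3764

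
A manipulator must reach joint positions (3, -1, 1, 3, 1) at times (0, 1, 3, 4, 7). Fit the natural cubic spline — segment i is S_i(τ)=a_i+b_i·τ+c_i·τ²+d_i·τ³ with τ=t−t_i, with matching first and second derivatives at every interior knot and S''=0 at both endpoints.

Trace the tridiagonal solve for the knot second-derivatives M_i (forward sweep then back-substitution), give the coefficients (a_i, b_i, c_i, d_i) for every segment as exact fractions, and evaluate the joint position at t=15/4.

  seg 0: a=3 b=-3641/750 c=0 d=641/750
  seg 1: a=-1 b=-859/375 c=641/250 d=-689/1500
  seg 2: a=1 b=184/75 c=-24/125 d=-98/375
  seg 3: a=3 b=482/375 c=-122/125 d=122/1125
S(15/4) = 10487/4000

Δ: Δ0=-4, Δ1=1, Δ2=2, Δ3=-2/3
row 1: diag=6, rhs=30; c'=1/3, d'=5
row 2: denom=6−2·1/3=16/3; d'=(6−2·5)/(16/3)=-3/4
row 3: denom=8−1·3/16=125/16; d'=(-16−1·-3/4)/(125/16)=-244/125
back: M3=-244/125
back: M2=-3/4−3/16·-244/125=-48/125
back: M1=5−1/3·-48/125=641/125
M: M0=0, M1=641/125, M2=-48/125, M3=-244/125, M4=0
seg 0: a=3, c=M0/2=0, d=(M1−M0)/(6·1)=641/750, b=Δ0−h0·(2M0+M1)/6=-3641/750
seg 1: a=-1, c=M1/2=641/250, d=(M2−M1)/(6·2)=-689/1500, b=Δ1−h1·(2M1+M2)/6=-859/375
seg 2: a=1, c=M2/2=-24/125, d=(M3−M2)/(6·1)=-98/375, b=Δ2−h2·(2M2+M3)/6=184/75
seg 3: a=3, c=M3/2=-122/125, d=(M4−M3)/(6·3)=122/1125, b=Δ3−h3·(2M3+M4)/6=482/375
t_q=15/4 → seg 2, τ=3/4; S=1+184/75·τ+-24/125·τ²+-98/375·τ³=10487/4000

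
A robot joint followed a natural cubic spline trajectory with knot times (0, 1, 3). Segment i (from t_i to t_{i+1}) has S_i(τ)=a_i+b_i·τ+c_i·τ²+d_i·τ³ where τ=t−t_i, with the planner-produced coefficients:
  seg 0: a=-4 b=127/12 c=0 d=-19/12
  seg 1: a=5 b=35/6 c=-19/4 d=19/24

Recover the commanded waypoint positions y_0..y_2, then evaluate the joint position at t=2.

y_0=-4 y_1=5 y_2=4
S(2) = 55/8

y_0 = S_0(0) = a_0 = -4
y_1 = S_1(0) = a_1 = 5
y_2 = S_1(2) = 4
t_q=2 is in segment 1 (τ=1); S_1(τ)=55/8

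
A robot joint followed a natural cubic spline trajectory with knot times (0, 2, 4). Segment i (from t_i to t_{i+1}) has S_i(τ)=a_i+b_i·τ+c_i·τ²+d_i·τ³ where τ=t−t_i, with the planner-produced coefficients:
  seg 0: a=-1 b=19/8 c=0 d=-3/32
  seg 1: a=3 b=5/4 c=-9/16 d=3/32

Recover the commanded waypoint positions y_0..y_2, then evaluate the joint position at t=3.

y_0=-1 y_1=3 y_2=4
S(3) = 121/32

y_0 = S_0(0) = a_0 = -1
y_1 = S_1(0) = a_1 = 3
y_2 = S_1(2) = 4
t_q=3 is in segment 1 (τ=1); S_1(τ)=121/32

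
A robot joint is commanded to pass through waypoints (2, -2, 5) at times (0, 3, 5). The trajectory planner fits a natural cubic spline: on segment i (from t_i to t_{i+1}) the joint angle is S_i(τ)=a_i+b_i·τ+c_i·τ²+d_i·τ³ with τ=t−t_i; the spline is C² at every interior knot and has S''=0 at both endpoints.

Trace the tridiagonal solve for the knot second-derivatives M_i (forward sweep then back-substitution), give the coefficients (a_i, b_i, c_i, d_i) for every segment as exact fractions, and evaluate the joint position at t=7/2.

  seg 0: a=2 b=-167/60 c=0 d=29/180
  seg 1: a=-2 b=47/30 c=29/20 d=-29/120
S(7/2) = -283/320

Δ: Δ0=-4/3, Δ1=7/2
row 1: diag=10, rhs=29; c'=1/5, d'=29/10
back: M1=29/10
M: M0=0, M1=29/10, M2=0
seg 0: a=2, c=M0/2=0, d=(M1−M0)/(6·3)=29/180, b=Δ0−h0·(2M0+M1)/6=-167/60
seg 1: a=-2, c=M1/2=29/20, d=(M2−M1)/(6·2)=-29/120, b=Δ1−h1·(2M1+M2)/6=47/30
t_q=7/2 → seg 1, τ=1/2; S=-2+47/30·τ+29/20·τ²+-29/120·τ³=-283/320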